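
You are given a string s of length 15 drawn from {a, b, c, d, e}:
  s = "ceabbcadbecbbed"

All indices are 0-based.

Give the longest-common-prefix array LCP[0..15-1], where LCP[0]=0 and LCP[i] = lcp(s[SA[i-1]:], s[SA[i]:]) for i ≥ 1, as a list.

[0, 1, 0, 2, 1, 1, 2, 0, 1, 1, 0, 1, 0, 1, 1]

rank→(start, suffix):
  0 → (2, 'abbcadbecbbed')
  1 → (6, 'adbecbbed')
  2 → (3, 'bbcadbecbbed')
  3 → (11, 'bbed')
  4 → (4, 'bcadbecbbed')
  5 → (8, 'becbbed')
  6 → (12, 'bed')
  7 → (5, 'cadbecbbed')
  8 → (10, 'cbbed')
  9 → (0, 'ceabbcadbecbbed')
  10 → (14, 'd')
  11 → (7, 'dbecbbed')
  12 → (1, 'eabbcadbecbbed')
  13 → (9, 'ecbbed')
  14 → (13, 'ed')

SA = [2, 6, 3, 11, 4, 8, 12, 5, 10, 0, 14, 7, 1, 9, 13]
rank  pair      lcp
   1  s[2:],s[6:]  1  'a'
   2  s[6:],s[3:]  0  ''
   3  s[3:],s[11:]  2  'bb'
   4  s[11:],s[4:]  1  'b'
   5  s[4:],s[8:]  1  'b'
   6  s[8:],s[12:]  2  'be'
   7  s[12:],s[5:]  0  ''
   8  s[5:],s[10:]  1  'c'
   9  s[10:],s[0:]  1  'c'
  10  s[0:],s[14:]  0  ''
  11  s[14:],s[7:]  1  'd'
  12  s[7:],s[1:]  0  ''
  13  s[1:],s[9:]  1  'e'
  14  s[9:],s[13:]  1  'e'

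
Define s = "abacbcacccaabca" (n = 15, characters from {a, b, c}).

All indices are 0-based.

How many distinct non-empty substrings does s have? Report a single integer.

sorted suffixes:
  #0 SA[0]=14  'a'
  #1 SA[1]=10  'aabca'
  #2 SA[2]=0  'abacbcacccaabca'
  #3 SA[3]=11  'abca'
  #4 SA[4]=2  'acbcacccaabca'
  #5 SA[5]=6  'acccaabca'
  #6 SA[6]=1  'bacbcacccaabca'
  #7 SA[7]=12  'bca'
  #8 SA[8]=4  'bcacccaabca'
  #9 SA[9]=13  'ca'
  #10 SA[10]=9  'caabca'
  #11 SA[11]=5  'cacccaabca'
  #12 SA[12]=3  'cbcacccaabca'
  #13 SA[13]=8  'ccaabca'
  #14 SA[14]=7  'cccaabca'

SA = [14, 10, 0, 11, 2, 6, 1, 12, 4, 13, 9, 5, 3, 8, 7]
rank  pair      lcp
   1  s[14:],s[10:]  1  'a'
   2  s[10:],s[0:]  1  'a'
   3  s[0:],s[11:]  2  'ab'
   4  s[11:],s[2:]  1  'a'
   5  s[2:],s[6:]  2  'ac'
   6  s[6:],s[1:]  0  ''
   7  s[1:],s[12:]  1  'b'
   8  s[12:],s[4:]  3  'bca'
   9  s[4:],s[13:]  0  ''
  10  s[13:],s[9:]  2  'ca'
  11  s[9:],s[5:]  2  'ca'
  12  s[5:],s[3:]  1  'c'
  13  s[3:],s[8:]  1  'c'
  14  s[8:],s[7:]  2  'cc'

n(n+1)/2 = 15·16/2 = 120
Σ LCP = 0 + 1 + 1 + 2 + 1 + 2 + 0 + 1 + 3 + 0 + 2 + 2 + 1 + 1 + 2 = 19
distinct = 120 − 19 = 101

101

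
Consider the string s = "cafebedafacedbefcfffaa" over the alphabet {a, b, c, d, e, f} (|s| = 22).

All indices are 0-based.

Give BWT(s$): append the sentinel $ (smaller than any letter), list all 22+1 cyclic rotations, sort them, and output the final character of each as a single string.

rank  rotation                 last
    0  $cafebedafacedbefcfffaa  a
    1  a$cafebedafacedbefcfffa  a
    2  aa$cafebedafacedbefcfff  f
    3  acedbefcfffaa$cafebedaf  f
    4  afacedbefcfffaa$cafebed  d
    5  afebedafacedbefcfffaa$c  c
    6  bedafacedbefcfffaa$cafe  e
    7  befcfffaa$cafebedafaced  d
    8  cafebedafacedbefcfffaa$  $
    9  cedbefcfffaa$cafebedafa  a
   10  cfffaa$cafebedafacedbef  f
   11  dafacedbefcfffaa$cafebe  e
   12  dbefcfffaa$cafebedaface  e
   13  ebedafacedbefcfffaa$caf  f
   14  edafacedbefcfffaa$cafeb  b
   15  edbefcfffaa$cafebedafac  c
   16  efcfffaa$cafebedafacedb  b
   17  faa$cafebedafacedbefcff  f
   18  facedbefcfffaa$cafebeda  a
   19  fcfffaa$cafebedafacedbe  e
   20  febedafacedbefcfffaa$ca  a
   21  ffaa$cafebedafacedbefcf  f
   22  fffaa$cafebedafacedbefc  c

aaffdced$afeefbcbfaeafc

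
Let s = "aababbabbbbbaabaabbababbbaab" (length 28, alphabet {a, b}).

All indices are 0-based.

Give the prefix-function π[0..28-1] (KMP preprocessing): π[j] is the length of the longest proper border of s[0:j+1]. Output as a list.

[0, 1, 0, 1, 0, 0, 1, 0, 0, 0, 0, 0, 1, 2, 3, 4, 2, 3, 0, 1, 0, 1, 0, 0, 0, 1, 2, 3]

π[0] = 0
j=1 s[j]='a': π[1]=1 (border 'a')
j=2 s[j]='b': k: 1→0; π[2]=0 (border '')
j=3 s[j]='a': π[3]=1 (border 'a')
j=4 s[j]='b': k: 1→0; π[4]=0 (border '')
j=5 s[j]='b': π[5]=0 (border '')
j=6 s[j]='a': π[6]=1 (border 'a')
j=7 s[j]='b': k: 1→0; π[7]=0 (border '')
j=8 s[j]='b': π[8]=0 (border '')
j=9 s[j]='b': π[9]=0 (border '')
j=10 s[j]='b': π[10]=0 (border '')
j=11 s[j]='b': π[11]=0 (border '')
j=12 s[j]='a': π[12]=1 (border 'a')
j=13 s[j]='a': π[13]=2 (border 'aa')
j=14 s[j]='b': π[14]=3 (border 'aab')
j=15 s[j]='a': π[15]=4 (border 'aaba')
j=16 s[j]='a': k: 4→1; π[16]=2 (border 'aa')
j=17 s[j]='b': π[17]=3 (border 'aab')
j=18 s[j]='b': k: 3→0; π[18]=0 (border '')
j=19 s[j]='a': π[19]=1 (border 'a')
j=20 s[j]='b': k: 1→0; π[20]=0 (border '')
j=21 s[j]='a': π[21]=1 (border 'a')
j=22 s[j]='b': k: 1→0; π[22]=0 (border '')
j=23 s[j]='b': π[23]=0 (border '')
j=24 s[j]='b': π[24]=0 (border '')
j=25 s[j]='a': π[25]=1 (border 'a')
j=26 s[j]='a': π[26]=2 (border 'aa')
j=27 s[j]='b': π[27]=3 (border 'aab')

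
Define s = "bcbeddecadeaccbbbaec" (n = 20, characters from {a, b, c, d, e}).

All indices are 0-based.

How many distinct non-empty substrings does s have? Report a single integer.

rank→(start, suffix):
  0 → (11, 'accbbbaec')
  1 → (8, 'adeaccbbbaec')
  2 → (17, 'aec')
  3 → (16, 'baec')
  4 → (15, 'bbaec')
  5 → (14, 'bbbaec')
  6 → (0, 'bcbeddecadeaccbbbaec')
  7 → (2, 'beddecadeaccbbbaec')
  8 → (19, 'c')
  9 → (7, 'cadeaccbbbaec')
  10 → (13, 'cbbbaec')
  11 → (1, 'cbeddecadeaccbbbaec')
  12 → (12, 'ccbbbaec')
  13 → (4, 'ddecadeaccbbbaec')
  14 → (9, 'deaccbbbaec')
  15 → (5, 'decadeaccbbbaec')
  16 → (10, 'eaccbbbaec')
  17 → (18, 'ec')
  18 → (6, 'ecadeaccbbbaec')
  19 → (3, 'eddecadeaccbbbaec')

SA = [11, 8, 17, 16, 15, 14, 0, 2, 19, 7, 13, 1, 12, 4, 9, 5, 10, 18, 6, 3]
i: (SA[i-1],SA[i]) lcp shared
  1: (11,8) 1 'a'
  2: (8,17) 1 'a'
  3: (17,16) 0 ''
  4: (16,15) 1 'b'
  5: (15,14) 2 'bb'
  6: (14,0) 1 'b'
  7: (0,2) 1 'b'
  8: (2,19) 0 ''
  9: (19,7) 1 'c'
  10: (7,13) 1 'c'
  11: (13,1) 2 'cb'
  12: (1,12) 1 'c'
  13: (12,4) 0 ''
  14: (4,9) 1 'd'
  15: (9,5) 2 'de'
  16: (5,10) 0 ''
  17: (10,18) 1 'e'
  18: (18,6) 2 'ec'
  19: (6,3) 1 'e'

n(n+1)/2 = 20·21/2 = 210
Σ LCP = 0 + 1 + 1 + 0 + 1 + 2 + 1 + 1 + 0 + 1 + 1 + 2 + 1 + 0 + 1 + 2 + 0 + 1 + 2 + 1 = 19
distinct = 210 − 19 = 191

191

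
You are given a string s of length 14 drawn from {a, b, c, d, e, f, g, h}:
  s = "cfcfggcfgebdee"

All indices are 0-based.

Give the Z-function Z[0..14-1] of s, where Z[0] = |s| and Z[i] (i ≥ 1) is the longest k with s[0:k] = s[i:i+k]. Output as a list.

Z[0]=14
i=1: fresh scan; Z[1]=0
i=2: fresh scan; Z[2]=2 extend→box=[2,4)
i=3: min(r-i=1, Z[1]=0)=0; Z[3]=0
i=4: fresh scan; Z[4]=0
i=5: fresh scan; Z[5]=0
i=6: fresh scan; Z[6]=2 extend→box=[6,8)
i=7: min(r-i=1, Z[1]=0)=0; Z[7]=0
i=8: fresh scan; Z[8]=0
i=9: fresh scan; Z[9]=0
i=10: fresh scan; Z[10]=0
i=11: fresh scan; Z[11]=0
i=12: fresh scan; Z[12]=0
i=13: fresh scan; Z[13]=0

[14, 0, 2, 0, 0, 0, 2, 0, 0, 0, 0, 0, 0, 0]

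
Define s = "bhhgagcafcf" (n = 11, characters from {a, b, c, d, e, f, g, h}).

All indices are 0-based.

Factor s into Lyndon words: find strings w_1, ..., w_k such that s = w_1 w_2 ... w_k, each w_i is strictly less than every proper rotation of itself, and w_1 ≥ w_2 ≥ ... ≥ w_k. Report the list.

["bhhg", "agc", "afcf"]

emit factor 1: 'bhhg' (i=0, period=4)
emit factor 2: 'agc' (i=4, period=3)
emit factor 3: 'afcf' (i=7, period=4)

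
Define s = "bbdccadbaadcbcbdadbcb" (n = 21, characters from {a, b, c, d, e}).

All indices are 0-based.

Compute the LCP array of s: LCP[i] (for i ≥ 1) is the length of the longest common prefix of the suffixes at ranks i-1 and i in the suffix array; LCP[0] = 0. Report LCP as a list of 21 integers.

sorted suffixes:
  #0 SA[0]=8  'aadcbcbdadbcb'
  #1 SA[1]=5  'adbaadcbcbdadbcb'
  #2 SA[2]=16  'adbcb'
  #3 SA[3]=9  'adcbcbdadbcb'
  #4 SA[4]=20  'b'
  #5 SA[5]=7  'baadcbcbdadbcb'
  #6 SA[6]=0  'bbdccadbaadcbcbdadbcb'
  #7 SA[7]=18  'bcb'
  #8 SA[8]=12  'bcbdadbcb'
  #9 SA[9]=14  'bdadbcb'
  #10 SA[10]=1  'bdccadbaadcbcbdadbcb'
  #11 SA[11]=4  'cadbaadcbcbdadbcb'
  #12 SA[12]=19  'cb'
  #13 SA[13]=11  'cbcbdadbcb'
  #14 SA[14]=13  'cbdadbcb'
  #15 SA[15]=3  'ccadbaadcbcbdadbcb'
  #16 SA[16]=15  'dadbcb'
  #17 SA[17]=6  'dbaadcbcbdadbcb'
  #18 SA[18]=17  'dbcb'
  #19 SA[19]=10  'dcbcbdadbcb'
  #20 SA[20]=2  'dccadbaadcbcbdadbcb'

SA = [8, 5, 16, 9, 20, 7, 0, 18, 12, 14, 1, 4, 19, 11, 13, 3, 15, 6, 17, 10, 2]
[i] adj suffixes → lcp
  [1] 8/5 → 1 ('a')
  [2] 5/16 → 3 ('adb')
  [3] 16/9 → 2 ('ad')
  [4] 9/20 → 0 ('')
  [5] 20/7 → 1 ('b')
  [6] 7/0 → 1 ('b')
  [7] 0/18 → 1 ('b')
  [8] 18/12 → 3 ('bcb')
  [9] 12/14 → 1 ('b')
  [10] 14/1 → 2 ('bd')
  [11] 1/4 → 0 ('')
  [12] 4/19 → 1 ('c')
  [13] 19/11 → 2 ('cb')
  [14] 11/13 → 2 ('cb')
  [15] 13/3 → 1 ('c')
  [16] 3/15 → 0 ('')
  [17] 15/6 → 1 ('d')
  [18] 6/17 → 2 ('db')
  [19] 17/10 → 1 ('d')
  [20] 10/2 → 2 ('dc')

[0, 1, 3, 2, 0, 1, 1, 1, 3, 1, 2, 0, 1, 2, 2, 1, 0, 1, 2, 1, 2]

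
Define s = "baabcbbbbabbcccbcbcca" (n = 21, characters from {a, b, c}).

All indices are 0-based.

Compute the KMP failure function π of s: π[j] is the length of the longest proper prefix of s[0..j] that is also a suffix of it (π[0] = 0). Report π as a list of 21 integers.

[0, 0, 0, 1, 0, 1, 1, 1, 1, 2, 1, 1, 0, 0, 0, 1, 0, 1, 0, 0, 0]

π[0] = 0
j=1 s[j]='a': π[1]=0 (border '')
j=2 s[j]='a': π[2]=0 (border '')
j=3 s[j]='b': π[3]=1 (border 'b')
j=4 s[j]='c': k: 1→0; π[4]=0 (border '')
j=5 s[j]='b': π[5]=1 (border 'b')
j=6 s[j]='b': k: 1→0; π[6]=1 (border 'b')
j=7 s[j]='b': k: 1→0; π[7]=1 (border 'b')
j=8 s[j]='b': k: 1→0; π[8]=1 (border 'b')
j=9 s[j]='a': π[9]=2 (border 'ba')
j=10 s[j]='b': k: 2→0; π[10]=1 (border 'b')
j=11 s[j]='b': k: 1→0; π[11]=1 (border 'b')
j=12 s[j]='c': k: 1→0; π[12]=0 (border '')
j=13 s[j]='c': π[13]=0 (border '')
j=14 s[j]='c': π[14]=0 (border '')
j=15 s[j]='b': π[15]=1 (border 'b')
j=16 s[j]='c': k: 1→0; π[16]=0 (border '')
j=17 s[j]='b': π[17]=1 (border 'b')
j=18 s[j]='c': k: 1→0; π[18]=0 (border '')
j=19 s[j]='c': π[19]=0 (border '')
j=20 s[j]='a': π[20]=0 (border '')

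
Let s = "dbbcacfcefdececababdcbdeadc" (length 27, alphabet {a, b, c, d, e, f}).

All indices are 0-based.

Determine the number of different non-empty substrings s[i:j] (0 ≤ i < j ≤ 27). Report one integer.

350

rank | idx | suffix
   0 |  15 | ababdcbdeadc
   1 |  17 | abdcbdeadc
   2 |   4 | acfcefdececababdcbdeadc
   3 |  24 | adc
   4 |  16 | babdcbdeadc
   5 |   1 | bbcacfcefdececababdcbdeadc
   6 |   2 | bcacfcefdececababdcbdeadc
   7 |  18 | bdcbdeadc
   8 |  21 | bdeadc
   9 |  26 | c
  10 |  14 | cababdcbdeadc
  11 |   3 | cacfcefdececababdcbdeadc
  12 |  20 | cbdeadc
  13 |  12 | cecababdcbdeadc
  14 |   7 | cefdececababdcbdeadc
  15 |   5 | cfcefdececababdcbdeadc
  16 |   0 | dbbcacfcefdececababdcbdeadc
  17 |  25 | dc
  18 |  19 | dcbdeadc
  19 |  22 | deadc
  20 |  10 | dececababdcbdeadc
  21 |  23 | eadc
  22 |  13 | ecababdcbdeadc
  23 |  11 | ececababdcbdeadc
  24 |   8 | efdececababdcbdeadc
  25 |   6 | fcefdececababdcbdeadc
  26 |   9 | fdececababdcbdeadc

SA = [15, 17, 4, 24, 16, 1, 2, 18, 21, 26, 14, 3, 20, 12, 7, 5, 0, 25, 19, 22, 10, 23, 13, 11, 8, 6, 9]
rank  pair      lcp
   1  s[15:],s[17:]  2  'ab'
   2  s[17:],s[4:]  1  'a'
   3  s[4:],s[24:]  1  'a'
   4  s[24:],s[16:]  0  ''
   5  s[16:],s[1:]  1  'b'
   6  s[1:],s[2:]  1  'b'
   7  s[2:],s[18:]  1  'b'
   8  s[18:],s[21:]  2  'bd'
   9  s[21:],s[26:]  0  ''
  10  s[26:],s[14:]  1  'c'
  11  s[14:],s[3:]  2  'ca'
  12  s[3:],s[20:]  1  'c'
  13  s[20:],s[12:]  1  'c'
  14  s[12:],s[7:]  2  'ce'
  15  s[7:],s[5:]  1  'c'
  16  s[5:],s[0:]  0  ''
  17  s[0:],s[25:]  1  'd'
  18  s[25:],s[19:]  2  'dc'
  19  s[19:],s[22:]  1  'd'
  20  s[22:],s[10:]  2  'de'
  21  s[10:],s[23:]  0  ''
  22  s[23:],s[13:]  1  'e'
  23  s[13:],s[11:]  2  'ec'
  24  s[11:],s[8:]  1  'e'
  25  s[8:],s[6:]  0  ''
  26  s[6:],s[9:]  1  'f'

n(n+1)/2 = 27·28/2 = 378
Σ LCP = 0 + 2 + 1 + 1 + 0 + 1 + 1 + 1 + 2 + 0 + 1 + 2 + 1 + 1 + 2 + 1 + 0 + 1 + 2 + 1 + 2 + 0 + 1 + 2 + 1 + 0 + 1 = 28
distinct = 378 − 28 = 350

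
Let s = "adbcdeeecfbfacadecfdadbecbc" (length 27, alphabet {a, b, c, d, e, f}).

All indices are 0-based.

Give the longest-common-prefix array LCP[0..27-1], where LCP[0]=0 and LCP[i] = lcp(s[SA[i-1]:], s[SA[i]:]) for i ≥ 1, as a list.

rank | idx | suffix
   0 |  12 | acadecfdadbecbc
   1 |   0 | adbcdeeecfbfacadecfdadbecbc
   2 |  20 | adbecbc
   3 |  14 | adecfdadbecbc
   4 |  25 | bc
   5 |   2 | bcdeeecfbfacadecfdadbecbc
   6 |  22 | becbc
   7 |  10 | bfacadecfdadbecbc
   8 |  26 | c
   9 |  13 | cadecfdadbecbc
  10 |  24 | cbc
  11 |   3 | cdeeecfbfacadecfdadbecbc
  12 |   8 | cfbfacadecfdadbecbc
  13 |  17 | cfdadbecbc
  14 |  19 | dadbecbc
  15 |   1 | dbcdeeecfbfacadecfdadbecbc
  16 |  21 | dbecbc
  17 |  15 | decfdadbecbc
  18 |   4 | deeecfbfacadecfdadbecbc
  19 |  23 | ecbc
  20 |   7 | ecfbfacadecfdadbecbc
  21 |  16 | ecfdadbecbc
  22 |   6 | eecfbfacadecfdadbecbc
  23 |   5 | eeecfbfacadecfdadbecbc
  24 |  11 | facadecfdadbecbc
  25 |   9 | fbfacadecfdadbecbc
  26 |  18 | fdadbecbc

SA = [12, 0, 20, 14, 25, 2, 22, 10, 26, 13, 24, 3, 8, 17, 19, 1, 21, 15, 4, 23, 7, 16, 6, 5, 11, 9, 18]
rank  pair      lcp
   1  s[12:],s[0:]  1  'a'
   2  s[0:],s[20:]  3  'adb'
   3  s[20:],s[14:]  2  'ad'
   4  s[14:],s[25:]  0  ''
   5  s[25:],s[2:]  2  'bc'
   6  s[2:],s[22:]  1  'b'
   7  s[22:],s[10:]  1  'b'
   8  s[10:],s[26:]  0  ''
   9  s[26:],s[13:]  1  'c'
  10  s[13:],s[24:]  1  'c'
  11  s[24:],s[3:]  1  'c'
  12  s[3:],s[8:]  1  'c'
  13  s[8:],s[17:]  2  'cf'
  14  s[17:],s[19:]  0  ''
  15  s[19:],s[1:]  1  'd'
  16  s[1:],s[21:]  2  'db'
  17  s[21:],s[15:]  1  'd'
  18  s[15:],s[4:]  2  'de'
  19  s[4:],s[23:]  0  ''
  20  s[23:],s[7:]  2  'ec'
  21  s[7:],s[16:]  3  'ecf'
  22  s[16:],s[6:]  1  'e'
  23  s[6:],s[5:]  2  'ee'
  24  s[5:],s[11:]  0  ''
  25  s[11:],s[9:]  1  'f'
  26  s[9:],s[18:]  1  'f'

[0, 1, 3, 2, 0, 2, 1, 1, 0, 1, 1, 1, 1, 2, 0, 1, 2, 1, 2, 0, 2, 3, 1, 2, 0, 1, 1]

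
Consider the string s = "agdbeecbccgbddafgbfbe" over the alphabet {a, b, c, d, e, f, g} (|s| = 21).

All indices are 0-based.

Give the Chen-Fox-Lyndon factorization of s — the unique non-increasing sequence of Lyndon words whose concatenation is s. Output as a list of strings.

["agdbeecbccgbdd", "afgbfbe"]

emit factor 1: 'agdbeecbccgbdd' (i=0, period=14)
emit factor 2: 'afgbfbe' (i=14, period=7)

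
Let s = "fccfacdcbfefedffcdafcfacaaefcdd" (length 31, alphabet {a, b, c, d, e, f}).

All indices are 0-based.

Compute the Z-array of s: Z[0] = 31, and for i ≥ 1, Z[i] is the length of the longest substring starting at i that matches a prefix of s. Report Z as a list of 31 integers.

[31, 0, 0, 1, 0, 0, 0, 0, 0, 1, 0, 1, 0, 0, 1, 2, 0, 0, 0, 2, 0, 1, 0, 0, 0, 0, 0, 2, 0, 0, 0]

Z[0]=31
i=1: fresh scan; Z[1]=0
i=2: fresh scan; Z[2]=0
i=3: fresh scan; Z[3]=1 grow→box=[3,4)
i=4: fresh scan; Z[4]=0
i=5: fresh scan; Z[5]=0
i=6: fresh scan; Z[6]=0
i=7: fresh scan; Z[7]=0
i=8: fresh scan; Z[8]=0
i=9: fresh scan; Z[9]=1 grow→box=[9,10)
i=10: fresh scan; Z[10]=0
i=11: fresh scan; Z[11]=1 grow→box=[11,12)
i=12: fresh scan; Z[12]=0
i=13: fresh scan; Z[13]=0
i=14: fresh scan; Z[14]=1 grow→box=[14,15)
i=15: fresh scan; Z[15]=2 grow→box=[15,17)
i=16: min(r-i=1, Z[1]=0)=0; Z[16]=0
i=17: fresh scan; Z[17]=0
i=18: fresh scan; Z[18]=0
i=19: fresh scan; Z[19]=2 grow→box=[19,21)
i=20: min(r-i=1, Z[1]=0)=0; Z[20]=0
i=21: fresh scan; Z[21]=1 grow→box=[21,22)
i=22: fresh scan; Z[22]=0
i=23: fresh scan; Z[23]=0
i=24: fresh scan; Z[24]=0
i=25: fresh scan; Z[25]=0
i=26: fresh scan; Z[26]=0
i=27: fresh scan; Z[27]=2 grow→box=[27,29)
i=28: min(r-i=1, Z[1]=0)=0; Z[28]=0
i=29: fresh scan; Z[29]=0
i=30: fresh scan; Z[30]=0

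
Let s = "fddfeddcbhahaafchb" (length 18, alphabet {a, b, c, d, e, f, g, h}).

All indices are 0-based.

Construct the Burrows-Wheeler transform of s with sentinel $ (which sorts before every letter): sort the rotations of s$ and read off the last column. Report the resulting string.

rank  rotation             last
    0  $fddfeddcbhahaafchb  b
    1  aafchb$fddfeddcbhah  h
    2  afchb$fddfeddcbhaha  a
    3  ahaafchb$fddfeddcbh  h
    4  b$fddfeddcbhahaafch  h
    5  bhahaafchb$fddfeddc  c
    6  cbhahaafchb$fddfedd  d
    7  chb$fddfeddcbhahaaf  f
    8  dcbhahaafchb$fddfed  d
    9  ddcbhahaafchb$fddfe  e
   10  ddfeddcbhahaafchb$f  f
   11  dfeddcbhahaafchb$fd  d
   12  eddcbhahaafchb$fddf  f
   13  fchb$fddfeddcbhahaa  a
   14  fddfeddcbhahaafchb$  $
   15  feddcbhahaafchb$fdd  d
   16  haafchb$fddfeddcbha  a
   17  hahaafchb$fddfeddcb  b
   18  hb$fddfeddcbhahaafc  c

bhahhcdfdefdfa$dabc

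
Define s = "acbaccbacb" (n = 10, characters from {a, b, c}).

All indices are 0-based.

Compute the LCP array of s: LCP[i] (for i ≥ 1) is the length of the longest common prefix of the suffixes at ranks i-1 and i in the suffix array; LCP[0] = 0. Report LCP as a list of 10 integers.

[0, 3, 2, 0, 1, 3, 0, 2, 4, 1]

rank→(start, suffix):
  0 → (7, 'acb')
  1 → (0, 'acbaccbacb')
  2 → (3, 'accbacb')
  3 → (9, 'b')
  4 → (6, 'bacb')
  5 → (2, 'baccbacb')
  6 → (8, 'cb')
  7 → (5, 'cbacb')
  8 → (1, 'cbaccbacb')
  9 → (4, 'ccbacb')

SA = [7, 0, 3, 9, 6, 2, 8, 5, 1, 4]
[i] adj suffixes → lcp
  [1] 7/0 → 3 ('acb')
  [2] 0/3 → 2 ('ac')
  [3] 3/9 → 0 ('')
  [4] 9/6 → 1 ('b')
  [5] 6/2 → 3 ('bac')
  [6] 2/8 → 0 ('')
  [7] 8/5 → 2 ('cb')
  [8] 5/1 → 4 ('cbac')
  [9] 1/4 → 1 ('c')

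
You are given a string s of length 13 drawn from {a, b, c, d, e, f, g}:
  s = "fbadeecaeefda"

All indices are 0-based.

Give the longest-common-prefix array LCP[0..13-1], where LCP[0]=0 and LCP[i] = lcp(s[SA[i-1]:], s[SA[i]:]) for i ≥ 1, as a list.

[0, 1, 1, 0, 0, 0, 1, 0, 1, 2, 1, 0, 1]

rank | idx | suffix
   0 |  12 | a
   1 |   2 | adeecaeefda
   2 |   7 | aeefda
   3 |   1 | badeecaeefda
   4 |   6 | caeefda
   5 |  11 | da
   6 |   3 | deecaeefda
   7 |   5 | ecaeefda
   8 |   4 | eecaeefda
   9 |   8 | eefda
  10 |   9 | efda
  11 |   0 | fbadeecaeefda
  12 |  10 | fda

SA = [12, 2, 7, 1, 6, 11, 3, 5, 4, 8, 9, 0, 10]
rank  pair      lcp
   1  s[12:],s[2:]  1  'a'
   2  s[2:],s[7:]  1  'a'
   3  s[7:],s[1:]  0  ''
   4  s[1:],s[6:]  0  ''
   5  s[6:],s[11:]  0  ''
   6  s[11:],s[3:]  1  'd'
   7  s[3:],s[5:]  0  ''
   8  s[5:],s[4:]  1  'e'
   9  s[4:],s[8:]  2  'ee'
  10  s[8:],s[9:]  1  'e'
  11  s[9:],s[0:]  0  ''
  12  s[0:],s[10:]  1  'f'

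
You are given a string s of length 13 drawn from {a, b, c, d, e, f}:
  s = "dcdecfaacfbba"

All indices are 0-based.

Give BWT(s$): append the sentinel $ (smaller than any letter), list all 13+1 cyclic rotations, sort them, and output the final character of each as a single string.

rank  rotation        last
    0  $dcdecfaacfbba  a
    1  a$dcdecfaacfbb  b
    2  aacfbba$dcdecf  f
    3  acfbba$dcdecfa  a
    4  ba$dcdecfaacfb  b
    5  bba$dcdecfaacf  f
    6  cdecfaacfbba$d  d
    7  cfaacfbba$dcde  e
    8  cfbba$dcdecfaa  a
    9  dcdecfaacfbba$  $
   10  decfaacfbba$dc  c
   11  ecfaacfbba$dcd  d
   12  faacfbba$dcdec  c
   13  fbba$dcdecfaac  c

abfabfdea$cdcc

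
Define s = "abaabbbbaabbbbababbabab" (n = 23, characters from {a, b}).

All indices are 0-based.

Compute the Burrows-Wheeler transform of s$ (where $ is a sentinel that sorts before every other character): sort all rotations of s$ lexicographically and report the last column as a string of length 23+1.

rank  rotation                  last
    0  $abaabbbbaabbbbababbabab  b
    1  aabbbbaabbbbababbabab$ab  b
    2  aabbbbababbabab$abaabbbb  b
    3  ab$abaabbbbaabbbbababbab  b
    4  abaabbbbaabbbbababbabab$  $
    5  abab$abaabbbbaabbbbababb  b
    6  ababbabab$abaabbbbaabbbb  b
    7  abbabab$abaabbbbaabbbbab  b
    8  abbbbaabbbbababbabab$aba  a
    9  abbbbababbabab$abaabbbba  a
   10  b$abaabbbbaabbbbababbaba  a
   11  baabbbbaabbbbababbabab$a  a
   12  baabbbbababbabab$abaabbb  b
   13  bab$abaabbbbaabbbbababba  a
   14  babab$abaabbbbaabbbbabab  b
   15  bababbabab$abaabbbbaabbb  b
   16  babbabab$abaabbbbaabbbba  a
   17  bbaabbbbababbabab$abaabb  b
   18  bbabab$abaabbbbaabbbbaba  a
   19  bbababbabab$abaabbbbaabb  b
   20  bbbaabbbbababbabab$abaab  b
   21  bbbababbabab$abaabbbbaab  b
   22  bbbbaabbbbababbabab$abaa  a
   23  bbbbababbabab$abaabbbbaa  a

bbbb$bbbaaaababbababbbaa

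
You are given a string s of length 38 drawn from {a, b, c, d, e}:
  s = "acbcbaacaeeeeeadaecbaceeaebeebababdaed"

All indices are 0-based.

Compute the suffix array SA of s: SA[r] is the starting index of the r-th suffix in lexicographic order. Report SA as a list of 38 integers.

rank→(start, suffix):
  0 → (5, 'aacaeeeeeadaecbaceeaebeebababdaed')
  1 → (30, 'ababdaed')
  2 → (32, 'abdaed')
  3 → (6, 'acaeeeeeadaecbaceeaebeebababdaed')
  4 → (0, 'acbcbaacaeeeeeadaecbaceeaebeebababdaed')
  5 → (20, 'aceeaebeebababdaed')
  6 → (14, 'adaecbaceeaebeebababdaed')
  7 → (24, 'aebeebababdaed')
  8 → (16, 'aecbaceeaebeebababdaed')
  9 → (35, 'aed')
  10 → (8, 'aeeeeeadaecbaceeaebeebababdaed')
  11 → (4, 'baacaeeeeeadaecbaceeaebeebababdaed')
  12 → (29, 'bababdaed')
  13 → (31, 'babdaed')
  14 → (19, 'baceeaebeebababdaed')
  15 → (2, 'bcbaacaeeeeeadaecbaceeaebeebababdaed')
  16 → (33, 'bdaed')
  17 → (26, 'beebababdaed')
  18 → (7, 'caeeeeeadaecbaceeaebeebababdaed')
  19 → (3, 'cbaacaeeeeeadaecbaceeaebeebababdaed')
  20 → (18, 'cbaceeaebeebababdaed')
  21 → (1, 'cbcbaacaeeeeeadaecbaceeaebeebababdaed')
  22 → (21, 'ceeaebeebababdaed')
  23 → (37, 'd')
  24 → (15, 'daecbaceeaebeebababdaed')
  25 → (34, 'daed')
  26 → (13, 'eadaecbaceeaebeebababdaed')
  27 → (23, 'eaebeebababdaed')
  28 → (28, 'ebababdaed')
  29 → (25, 'ebeebababdaed')
  30 → (17, 'ecbaceeaebeebababdaed')
  31 → (36, 'ed')
  32 → (12, 'eeadaecbaceeaebeebababdaed')
  33 → (22, 'eeaebeebababdaed')
  34 → (27, 'eebababdaed')
  35 → (11, 'eeeadaecbaceeaebeebababdaed')
  36 → (10, 'eeeeadaecbaceeaebeebababdaed')
  37 → (9, 'eeeeeadaecbaceeaebeebababdaed')

[5, 30, 32, 6, 0, 20, 14, 24, 16, 35, 8, 4, 29, 31, 19, 2, 33, 26, 7, 3, 18, 1, 21, 37, 15, 34, 13, 23, 28, 25, 17, 36, 12, 22, 27, 11, 10, 9]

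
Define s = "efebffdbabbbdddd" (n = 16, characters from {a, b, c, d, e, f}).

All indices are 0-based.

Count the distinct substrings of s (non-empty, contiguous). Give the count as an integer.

121

rank→(start, suffix):
  0 → (8, 'abbbdddd')
  1 → (7, 'babbbdddd')
  2 → (9, 'bbbdddd')
  3 → (10, 'bbdddd')
  4 → (11, 'bdddd')
  5 → (3, 'bffdbabbbdddd')
  6 → (15, 'd')
  7 → (6, 'dbabbbdddd')
  8 → (14, 'dd')
  9 → (13, 'ddd')
  10 → (12, 'dddd')
  11 → (2, 'ebffdbabbbdddd')
  12 → (0, 'efebffdbabbbdddd')
  13 → (5, 'fdbabbbdddd')
  14 → (1, 'febffdbabbbdddd')
  15 → (4, 'ffdbabbbdddd')

SA = [8, 7, 9, 10, 11, 3, 15, 6, 14, 13, 12, 2, 0, 5, 1, 4]
rank  pair      lcp
   1  s[8:],s[7:]  0  ''
   2  s[7:],s[9:]  1  'b'
   3  s[9:],s[10:]  2  'bb'
   4  s[10:],s[11:]  1  'b'
   5  s[11:],s[3:]  1  'b'
   6  s[3:],s[15:]  0  ''
   7  s[15:],s[6:]  1  'd'
   8  s[6:],s[14:]  1  'd'
   9  s[14:],s[13:]  2  'dd'
  10  s[13:],s[12:]  3  'ddd'
  11  s[12:],s[2:]  0  ''
  12  s[2:],s[0:]  1  'e'
  13  s[0:],s[5:]  0  ''
  14  s[5:],s[1:]  1  'f'
  15  s[1:],s[4:]  1  'f'

n(n+1)/2 = 16·17/2 = 136
Σ LCP = 0 + 0 + 1 + 2 + 1 + 1 + 0 + 1 + 1 + 2 + 3 + 0 + 1 + 0 + 1 + 1 = 15
distinct = 136 − 15 = 121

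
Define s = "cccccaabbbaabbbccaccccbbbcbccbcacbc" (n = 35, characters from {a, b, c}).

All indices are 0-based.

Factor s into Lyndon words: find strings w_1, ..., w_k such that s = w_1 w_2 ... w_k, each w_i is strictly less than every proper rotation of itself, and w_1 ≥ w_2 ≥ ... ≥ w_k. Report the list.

["c", "c", "c", "c", "c", "aabbbaabbbccaccccbbbcbccbcacbc"]

emit factor 1: 'c' (i=0, period=1)
emit factor 2: 'c' (i=1, period=1)
emit factor 3: 'c' (i=2, period=1)
emit factor 4: 'c' (i=3, period=1)
emit factor 5: 'c' (i=4, period=1)
emit factor 6: 'aabbbaabbbccaccccbbbcbccbcacbc' (i=5, period=30)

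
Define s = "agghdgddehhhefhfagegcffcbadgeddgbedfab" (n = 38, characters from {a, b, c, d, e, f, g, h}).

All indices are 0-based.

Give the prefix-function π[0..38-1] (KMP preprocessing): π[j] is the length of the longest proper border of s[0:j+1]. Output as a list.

[0, 0, 0, 0, 0, 0, 0, 0, 0, 0, 0, 0, 0, 0, 0, 0, 1, 2, 0, 0, 0, 0, 0, 0, 0, 1, 0, 0, 0, 0, 0, 0, 0, 0, 0, 0, 1, 0]

π[0] = 0
j=1 s[j]='g': π[1]=0 (border '')
j=2 s[j]='g': π[2]=0 (border '')
j=3 s[j]='h': π[3]=0 (border '')
j=4 s[j]='d': π[4]=0 (border '')
j=5 s[j]='g': π[5]=0 (border '')
j=6 s[j]='d': π[6]=0 (border '')
j=7 s[j]='d': π[7]=0 (border '')
j=8 s[j]='e': π[8]=0 (border '')
j=9 s[j]='h': π[9]=0 (border '')
j=10 s[j]='h': π[10]=0 (border '')
j=11 s[j]='h': π[11]=0 (border '')
j=12 s[j]='e': π[12]=0 (border '')
j=13 s[j]='f': π[13]=0 (border '')
j=14 s[j]='h': π[14]=0 (border '')
j=15 s[j]='f': π[15]=0 (border '')
j=16 s[j]='a': π[16]=1 (border 'a')
j=17 s[j]='g': π[17]=2 (border 'ag')
j=18 s[j]='e': k: 2→0; π[18]=0 (border '')
j=19 s[j]='g': π[19]=0 (border '')
j=20 s[j]='c': π[20]=0 (border '')
j=21 s[j]='f': π[21]=0 (border '')
j=22 s[j]='f': π[22]=0 (border '')
j=23 s[j]='c': π[23]=0 (border '')
j=24 s[j]='b': π[24]=0 (border '')
j=25 s[j]='a': π[25]=1 (border 'a')
j=26 s[j]='d': k: 1→0; π[26]=0 (border '')
j=27 s[j]='g': π[27]=0 (border '')
j=28 s[j]='e': π[28]=0 (border '')
j=29 s[j]='d': π[29]=0 (border '')
j=30 s[j]='d': π[30]=0 (border '')
j=31 s[j]='g': π[31]=0 (border '')
j=32 s[j]='b': π[32]=0 (border '')
j=33 s[j]='e': π[33]=0 (border '')
j=34 s[j]='d': π[34]=0 (border '')
j=35 s[j]='f': π[35]=0 (border '')
j=36 s[j]='a': π[36]=1 (border 'a')
j=37 s[j]='b': k: 1→0; π[37]=0 (border '')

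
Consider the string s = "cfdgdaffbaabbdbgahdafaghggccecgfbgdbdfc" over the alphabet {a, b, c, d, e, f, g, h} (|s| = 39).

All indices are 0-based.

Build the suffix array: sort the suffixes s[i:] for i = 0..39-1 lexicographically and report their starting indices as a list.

[9, 10, 19, 5, 21, 16, 8, 11, 12, 35, 14, 32, 38, 26, 27, 0, 29, 18, 4, 34, 13, 36, 2, 28, 20, 7, 31, 37, 1, 6, 15, 25, 3, 33, 30, 24, 22, 17, 23]

sorted suffixes:
  #0 SA[0]=9  'aabbdbgahdafaghggccecgfbgdbdfc'
  #1 SA[1]=10  'abbdbgahdafaghggccecgfbgdbdfc'
  #2 SA[2]=19  'afaghggccecgfbgdbdfc'
  #3 SA[3]=5  'affbaabbdbgahdafaghggccecgfbgdbdfc'
  #4 SA[4]=21  'aghggccecgfbgdbdfc'
  #5 SA[5]=16  'ahdafaghggccecgfbgdbdfc'
  #6 SA[6]=8  'baabbdbgahdafaghggccecgfbgdbdfc'
  #7 SA[7]=11  'bbdbgahdafaghggccecgfbgdbdfc'
  #8 SA[8]=12  'bdbgahdafaghggccecgfbgdbdfc'
  #9 SA[9]=35  'bdfc'
  #10 SA[10]=14  'bgahdafaghggccecgfbgdbdfc'
  #11 SA[11]=32  'bgdbdfc'
  #12 SA[12]=38  'c'
  #13 SA[13]=26  'ccecgfbgdbdfc'
  #14 SA[14]=27  'cecgfbgdbdfc'
  #15 SA[15]=0  'cfdgdaffbaabbdbgahdafaghggccecgfbgdbdfc'
  #16 SA[16]=29  'cgfbgdbdfc'
  #17 SA[17]=18  'dafaghggccecgfbgdbdfc'
  #18 SA[18]=4  'daffbaabbdbgahdafaghggccecgfbgdbdfc'
  #19 SA[19]=34  'dbdfc'
  #20 SA[20]=13  'dbgahdafaghggccecgfbgdbdfc'
  #21 SA[21]=36  'dfc'
  #22 SA[22]=2  'dgdaffbaabbdbgahdafaghggccecgfbgdbdfc'
  #23 SA[23]=28  'ecgfbgdbdfc'
  #24 SA[24]=20  'faghggccecgfbgdbdfc'
  #25 SA[25]=7  'fbaabbdbgahdafaghggccecgfbgdbdfc'
  #26 SA[26]=31  'fbgdbdfc'
  #27 SA[27]=37  'fc'
  #28 SA[28]=1  'fdgdaffbaabbdbgahdafaghggccecgfbgdbdfc'
  #29 SA[29]=6  'ffbaabbdbgahdafaghggccecgfbgdbdfc'
  #30 SA[30]=15  'gahdafaghggccecgfbgdbdfc'
  #31 SA[31]=25  'gccecgfbgdbdfc'
  #32 SA[32]=3  'gdaffbaabbdbgahdafaghggccecgfbgdbdfc'
  #33 SA[33]=33  'gdbdfc'
  #34 SA[34]=30  'gfbgdbdfc'
  #35 SA[35]=24  'ggccecgfbgdbdfc'
  #36 SA[36]=22  'ghggccecgfbgdbdfc'
  #37 SA[37]=17  'hdafaghggccecgfbgdbdfc'
  #38 SA[38]=23  'hggccecgfbgdbdfc'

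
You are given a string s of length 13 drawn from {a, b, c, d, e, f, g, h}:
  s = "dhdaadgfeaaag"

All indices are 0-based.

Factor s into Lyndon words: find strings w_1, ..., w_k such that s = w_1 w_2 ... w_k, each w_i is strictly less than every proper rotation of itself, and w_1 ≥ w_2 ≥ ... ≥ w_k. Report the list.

emit factor 1: 'dh' (i=0, period=2)
emit factor 2: 'd' (i=2, period=1)
emit factor 3: 'aadgfe' (i=3, period=6)
emit factor 4: 'aaag' (i=9, period=4)

["dh", "d", "aadgfe", "aaag"]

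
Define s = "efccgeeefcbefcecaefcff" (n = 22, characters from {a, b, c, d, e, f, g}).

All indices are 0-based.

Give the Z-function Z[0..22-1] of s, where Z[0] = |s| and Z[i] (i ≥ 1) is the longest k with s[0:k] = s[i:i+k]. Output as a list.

Z[0]=22
i=1: fresh scan; Z[1]=0
i=2: fresh scan; Z[2]=0
i=3: fresh scan; Z[3]=0
i=4: fresh scan; Z[4]=0
i=5: fresh scan; Z[5]=1 scan→box=[5,6)
i=6: fresh scan; Z[6]=1 scan→box=[6,7)
i=7: fresh scan; Z[7]=3 scan→box=[7,10)
i=8: min(r-i=2, Z[1]=0)=0; Z[8]=0
i=9: min(r-i=1, Z[2]=0)=0; Z[9]=0
i=10: fresh scan; Z[10]=0
i=11: fresh scan; Z[11]=3 scan→box=[11,14)
i=12: min(r-i=2, Z[1]=0)=0; Z[12]=0
i=13: min(r-i=1, Z[2]=0)=0; Z[13]=0
i=14: fresh scan; Z[14]=1 scan→box=[14,15)
i=15: fresh scan; Z[15]=0
i=16: fresh scan; Z[16]=0
i=17: fresh scan; Z[17]=3 scan→box=[17,20)
i=18: min(r-i=2, Z[1]=0)=0; Z[18]=0
i=19: min(r-i=1, Z[2]=0)=0; Z[19]=0
i=20: fresh scan; Z[20]=0
i=21: fresh scan; Z[21]=0

[22, 0, 0, 0, 0, 1, 1, 3, 0, 0, 0, 3, 0, 0, 1, 0, 0, 3, 0, 0, 0, 0]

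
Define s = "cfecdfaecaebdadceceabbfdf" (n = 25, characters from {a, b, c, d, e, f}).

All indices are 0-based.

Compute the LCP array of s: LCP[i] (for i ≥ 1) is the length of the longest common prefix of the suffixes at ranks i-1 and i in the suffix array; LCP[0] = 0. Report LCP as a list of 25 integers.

[0, 1, 1, 2, 0, 1, 1, 0, 1, 1, 2, 1, 0, 1, 1, 2, 0, 1, 1, 2, 2, 0, 1, 1, 1]

rank | idx | suffix
   0 |  19 | abbfdf
   1 |  13 | adceceabbfdf
   2 |   9 | aebdadceceabbfdf
   3 |   6 | aecaebdadceceabbfdf
   4 |  20 | bbfdf
   5 |  11 | bdadceceabbfdf
   6 |  21 | bfdf
   7 |   8 | caebdadceceabbfdf
   8 |   3 | cdfaecaebdadceceabbfdf
   9 |  17 | ceabbfdf
  10 |  15 | ceceabbfdf
  11 |   0 | cfecdfaecaebdadceceabbfdf
  12 |  12 | dadceceabbfdf
  13 |  14 | dceceabbfdf
  14 |  23 | df
  15 |   4 | dfaecaebdadceceabbfdf
  16 |  18 | eabbfdf
  17 |  10 | ebdadceceabbfdf
  18 |   7 | ecaebdadceceabbfdf
  19 |   2 | ecdfaecaebdadceceabbfdf
  20 |  16 | eceabbfdf
  21 |  24 | f
  22 |   5 | faecaebdadceceabbfdf
  23 |  22 | fdf
  24 |   1 | fecdfaecaebdadceceabbfdf

SA = [19, 13, 9, 6, 20, 11, 21, 8, 3, 17, 15, 0, 12, 14, 23, 4, 18, 10, 7, 2, 16, 24, 5, 22, 1]
[i] adj suffixes → lcp
  [1] 19/13 → 1 ('a')
  [2] 13/9 → 1 ('a')
  [3] 9/6 → 2 ('ae')
  [4] 6/20 → 0 ('')
  [5] 20/11 → 1 ('b')
  [6] 11/21 → 1 ('b')
  [7] 21/8 → 0 ('')
  [8] 8/3 → 1 ('c')
  [9] 3/17 → 1 ('c')
  [10] 17/15 → 2 ('ce')
  [11] 15/0 → 1 ('c')
  [12] 0/12 → 0 ('')
  [13] 12/14 → 1 ('d')
  [14] 14/23 → 1 ('d')
  [15] 23/4 → 2 ('df')
  [16] 4/18 → 0 ('')
  [17] 18/10 → 1 ('e')
  [18] 10/7 → 1 ('e')
  [19] 7/2 → 2 ('ec')
  [20] 2/16 → 2 ('ec')
  [21] 16/24 → 0 ('')
  [22] 24/5 → 1 ('f')
  [23] 5/22 → 1 ('f')
  [24] 22/1 → 1 ('f')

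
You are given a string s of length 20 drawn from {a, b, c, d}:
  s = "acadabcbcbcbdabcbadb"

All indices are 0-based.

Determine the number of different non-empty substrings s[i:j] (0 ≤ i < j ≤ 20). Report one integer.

173

rank→(start, suffix):
  0 → (13, 'abcbadb')
  1 → (4, 'abcbcbcbdabcbadb')
  2 → (0, 'acadabcbcbcbdabcbadb')
  3 → (2, 'adabcbcbcbdabcbadb')
  4 → (17, 'adb')
  5 → (19, 'b')
  6 → (16, 'badb')
  7 → (14, 'bcbadb')
  8 → (5, 'bcbcbcbdabcbadb')
  9 → (7, 'bcbcbdabcbadb')
  10 → (9, 'bcbdabcbadb')
  11 → (11, 'bdabcbadb')
  12 → (1, 'cadabcbcbcbdabcbadb')
  13 → (15, 'cbadb')
  14 → (6, 'cbcbcbdabcbadb')
  15 → (8, 'cbcbdabcbadb')
  16 → (10, 'cbdabcbadb')
  17 → (12, 'dabcbadb')
  18 → (3, 'dabcbcbcbdabcbadb')
  19 → (18, 'db')

SA = [13, 4, 0, 2, 17, 19, 16, 14, 5, 7, 9, 11, 1, 15, 6, 8, 10, 12, 3, 18]
i: (SA[i-1],SA[i]) lcp shared
  1: (13,4) 4 'abcb'
  2: (4,0) 1 'a'
  3: (0,2) 1 'a'
  4: (2,17) 2 'ad'
  5: (17,19) 0 ''
  6: (19,16) 1 'b'
  7: (16,14) 1 'b'
  8: (14,5) 3 'bcb'
  9: (5,7) 5 'bcbcb'
  10: (7,9) 3 'bcb'
  11: (9,11) 1 'b'
  12: (11,1) 0 ''
  13: (1,15) 1 'c'
  14: (15,6) 2 'cb'
  15: (6,8) 4 'cbcb'
  16: (8,10) 2 'cb'
  17: (10,12) 0 ''
  18: (12,3) 5 'dabcb'
  19: (3,18) 1 'd'

n(n+1)/2 = 20·21/2 = 210
Σ LCP = 0 + 4 + 1 + 1 + 2 + 0 + 1 + 1 + 3 + 5 + 3 + 1 + 0 + 1 + 2 + 4 + 2 + 0 + 5 + 1 = 37
distinct = 210 − 37 = 173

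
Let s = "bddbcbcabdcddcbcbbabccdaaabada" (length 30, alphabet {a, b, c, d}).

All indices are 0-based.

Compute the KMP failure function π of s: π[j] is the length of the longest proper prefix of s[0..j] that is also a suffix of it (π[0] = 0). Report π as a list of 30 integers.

π[0] = 0
j=1 s[j]='d': π[1]=0 (border '')
j=2 s[j]='d': π[2]=0 (border '')
j=3 s[j]='b': π[3]=1 (border 'b')
j=4 s[j]='c': k: 1→0; π[4]=0 (border '')
j=5 s[j]='b': π[5]=1 (border 'b')
j=6 s[j]='c': k: 1→0; π[6]=0 (border '')
j=7 s[j]='a': π[7]=0 (border '')
j=8 s[j]='b': π[8]=1 (border 'b')
j=9 s[j]='d': π[9]=2 (border 'bd')
j=10 s[j]='c': k: 2→0; π[10]=0 (border '')
j=11 s[j]='d': π[11]=0 (border '')
j=12 s[j]='d': π[12]=0 (border '')
j=13 s[j]='c': π[13]=0 (border '')
j=14 s[j]='b': π[14]=1 (border 'b')
j=15 s[j]='c': k: 1→0; π[15]=0 (border '')
j=16 s[j]='b': π[16]=1 (border 'b')
j=17 s[j]='b': k: 1→0; π[17]=1 (border 'b')
j=18 s[j]='a': k: 1→0; π[18]=0 (border '')
j=19 s[j]='b': π[19]=1 (border 'b')
j=20 s[j]='c': k: 1→0; π[20]=0 (border '')
j=21 s[j]='c': π[21]=0 (border '')
j=22 s[j]='d': π[22]=0 (border '')
j=23 s[j]='a': π[23]=0 (border '')
j=24 s[j]='a': π[24]=0 (border '')
j=25 s[j]='a': π[25]=0 (border '')
j=26 s[j]='b': π[26]=1 (border 'b')
j=27 s[j]='a': k: 1→0; π[27]=0 (border '')
j=28 s[j]='d': π[28]=0 (border '')
j=29 s[j]='a': π[29]=0 (border '')

[0, 0, 0, 1, 0, 1, 0, 0, 1, 2, 0, 0, 0, 0, 1, 0, 1, 1, 0, 1, 0, 0, 0, 0, 0, 0, 1, 0, 0, 0]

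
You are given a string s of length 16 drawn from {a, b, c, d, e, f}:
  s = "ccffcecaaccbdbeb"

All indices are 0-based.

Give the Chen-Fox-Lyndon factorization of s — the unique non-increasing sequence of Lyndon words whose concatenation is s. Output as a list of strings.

emit factor 1: 'ccffce' (i=0, period=6)
emit factor 2: 'c' (i=6, period=1)
emit factor 3: 'aaccbdbeb' (i=7, period=9)

["ccffce", "c", "aaccbdbeb"]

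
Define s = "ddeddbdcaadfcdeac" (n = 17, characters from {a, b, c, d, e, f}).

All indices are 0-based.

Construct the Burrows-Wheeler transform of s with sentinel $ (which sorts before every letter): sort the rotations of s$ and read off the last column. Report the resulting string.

rank  rotation            last
    0  $ddeddbdcaadfcdeac  c
    1  aadfcdeac$ddeddbdc  c
    2  ac$ddeddbdcaadfcde  e
    3  adfcdeac$ddeddbdca  a
    4  bdcaadfcdeac$ddedd  d
    5  c$ddeddbdcaadfcdea  a
    6  caadfcdeac$ddeddbd  d
    7  cdeac$ddeddbdcaadf  f
    8  dbdcaadfcdeac$dded  d
    9  dcaadfcdeac$ddeddb  b
   10  ddbdcaadfcdeac$dde  e
   11  ddeddbdcaadfcdeac$  $
   12  deac$ddeddbdcaadfc  c
   13  deddbdcaadfcdeac$d  d
   14  dfcdeac$ddeddbdcaa  a
   15  eac$ddeddbdcaadfcd  d
   16  eddbdcaadfcdeac$dd  d
   17  fcdeac$ddeddbdcaad  d

cceadadfdbe$cdaddd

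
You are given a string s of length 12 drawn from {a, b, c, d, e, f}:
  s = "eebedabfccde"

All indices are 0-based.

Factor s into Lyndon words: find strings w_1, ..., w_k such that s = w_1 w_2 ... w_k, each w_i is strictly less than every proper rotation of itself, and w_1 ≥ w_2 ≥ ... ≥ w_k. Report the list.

emit factor 1: 'e' (i=0, period=1)
emit factor 2: 'e' (i=1, period=1)
emit factor 3: 'bed' (i=2, period=3)
emit factor 4: 'abfccde' (i=5, period=7)

["e", "e", "bed", "abfccde"]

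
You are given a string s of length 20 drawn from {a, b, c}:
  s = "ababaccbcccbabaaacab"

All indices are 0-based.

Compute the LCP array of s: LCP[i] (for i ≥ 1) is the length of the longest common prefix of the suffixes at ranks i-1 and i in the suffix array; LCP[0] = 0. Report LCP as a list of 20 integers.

rank | idx | suffix
   0 |  14 | aaacab
   1 |  15 | aacab
   2 |  18 | ab
   3 |  12 | abaaacab
   4 |   0 | ababaccbcccbabaaacab
   5 |   2 | abaccbcccbabaaacab
   6 |  16 | acab
   7 |   4 | accbcccbabaaacab
   8 |  19 | b
   9 |  13 | baaacab
  10 |  11 | babaaacab
  11 |   1 | babaccbcccbabaaacab
  12 |   3 | baccbcccbabaaacab
  13 |   7 | bcccbabaaacab
  14 |  17 | cab
  15 |  10 | cbabaaacab
  16 |   6 | cbcccbabaaacab
  17 |   9 | ccbabaaacab
  18 |   5 | ccbcccbabaaacab
  19 |   8 | cccbabaaacab

SA = [14, 15, 18, 12, 0, 2, 16, 4, 19, 13, 11, 1, 3, 7, 17, 10, 6, 9, 5, 8]
[i] adj suffixes → lcp
  [1] 14/15 → 2 ('aa')
  [2] 15/18 → 1 ('a')
  [3] 18/12 → 2 ('ab')
  [4] 12/0 → 3 ('aba')
  [5] 0/2 → 3 ('aba')
  [6] 2/16 → 1 ('a')
  [7] 16/4 → 2 ('ac')
  [8] 4/19 → 0 ('')
  [9] 19/13 → 1 ('b')
  [10] 13/11 → 2 ('ba')
  [11] 11/1 → 4 ('baba')
  [12] 1/3 → 2 ('ba')
  [13] 3/7 → 1 ('b')
  [14] 7/17 → 0 ('')
  [15] 17/10 → 1 ('c')
  [16] 10/6 → 2 ('cb')
  [17] 6/9 → 1 ('c')
  [18] 9/5 → 3 ('ccb')
  [19] 5/8 → 2 ('cc')

[0, 2, 1, 2, 3, 3, 1, 2, 0, 1, 2, 4, 2, 1, 0, 1, 2, 1, 3, 2]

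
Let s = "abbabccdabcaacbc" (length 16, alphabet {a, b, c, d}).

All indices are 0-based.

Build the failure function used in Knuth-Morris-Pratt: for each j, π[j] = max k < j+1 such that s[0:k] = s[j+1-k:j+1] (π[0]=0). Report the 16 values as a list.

[0, 0, 0, 1, 2, 0, 0, 0, 1, 2, 0, 1, 1, 0, 0, 0]

π[0] = 0
j=1 s[j]='b': π[1]=0 (border '')
j=2 s[j]='b': π[2]=0 (border '')
j=3 s[j]='a': π[3]=1 (border 'a')
j=4 s[j]='b': π[4]=2 (border 'ab')
j=5 s[j]='c': k: 2→0; π[5]=0 (border '')
j=6 s[j]='c': π[6]=0 (border '')
j=7 s[j]='d': π[7]=0 (border '')
j=8 s[j]='a': π[8]=1 (border 'a')
j=9 s[j]='b': π[9]=2 (border 'ab')
j=10 s[j]='c': k: 2→0; π[10]=0 (border '')
j=11 s[j]='a': π[11]=1 (border 'a')
j=12 s[j]='a': k: 1→0; π[12]=1 (border 'a')
j=13 s[j]='c': k: 1→0; π[13]=0 (border '')
j=14 s[j]='b': π[14]=0 (border '')
j=15 s[j]='c': π[15]=0 (border '')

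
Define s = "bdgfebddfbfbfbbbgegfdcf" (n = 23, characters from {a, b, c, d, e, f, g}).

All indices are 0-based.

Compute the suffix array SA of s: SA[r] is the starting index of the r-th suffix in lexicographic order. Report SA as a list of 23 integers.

[13, 14, 5, 0, 11, 9, 15, 21, 20, 6, 7, 1, 4, 17, 22, 12, 10, 8, 19, 3, 16, 18, 2]

rank→(start, suffix):
  0 → (13, 'bbbgegfdcf')
  1 → (14, 'bbgegfdcf')
  2 → (5, 'bddfbfbfbbbgegfdcf')
  3 → (0, 'bdgfebddfbfbfbbbgegfdcf')
  4 → (11, 'bfbbbgegfdcf')
  5 → (9, 'bfbfbbbgegfdcf')
  6 → (15, 'bgegfdcf')
  7 → (21, 'cf')
  8 → (20, 'dcf')
  9 → (6, 'ddfbfbfbbbgegfdcf')
  10 → (7, 'dfbfbfbbbgegfdcf')
  11 → (1, 'dgfebddfbfbfbbbgegfdcf')
  12 → (4, 'ebddfbfbfbbbgegfdcf')
  13 → (17, 'egfdcf')
  14 → (22, 'f')
  15 → (12, 'fbbbgegfdcf')
  16 → (10, 'fbfbbbgegfdcf')
  17 → (8, 'fbfbfbbbgegfdcf')
  18 → (19, 'fdcf')
  19 → (3, 'febddfbfbfbbbgegfdcf')
  20 → (16, 'gegfdcf')
  21 → (18, 'gfdcf')
  22 → (2, 'gfebddfbfbfbbbgegfdcf')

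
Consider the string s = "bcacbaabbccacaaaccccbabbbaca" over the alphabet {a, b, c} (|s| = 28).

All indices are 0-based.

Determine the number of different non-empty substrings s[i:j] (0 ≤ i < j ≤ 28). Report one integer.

rank→(start, suffix):
  0 → (27, 'a')
  1 → (13, 'aaaccccbabbbaca')
  2 → (5, 'aabbccacaaaccccbabbbaca')
  3 → (14, 'aaccccbabbbaca')
  4 → (21, 'abbbaca')
  5 → (6, 'abbccacaaaccccbabbbaca')
  6 → (25, 'aca')
  7 → (11, 'acaaaccccbabbbaca')
  8 → (2, 'acbaabbccacaaaccccbabbbaca')
  9 → (15, 'accccbabbbaca')
  10 → (4, 'baabbccacaaaccccbabbbaca')
  11 → (20, 'babbbaca')
  12 → (24, 'baca')
  13 → (23, 'bbaca')
  14 → (22, 'bbbaca')
  15 → (7, 'bbccacaaaccccbabbbaca')
  16 → (0, 'bcacbaabbccacaaaccccbabbbaca')
  17 → (8, 'bccacaaaccccbabbbaca')
  18 → (26, 'ca')
  19 → (12, 'caaaccccbabbbaca')
  20 → (10, 'cacaaaccccbabbbaca')
  21 → (1, 'cacbaabbccacaaaccccbabbbaca')
  22 → (3, 'cbaabbccacaaaccccbabbbaca')
  23 → (19, 'cbabbbaca')
  24 → (9, 'ccacaaaccccbabbbaca')
  25 → (18, 'ccbabbbaca')
  26 → (17, 'cccbabbbaca')
  27 → (16, 'ccccbabbbaca')

SA = [27, 13, 5, 14, 21, 6, 25, 11, 2, 15, 4, 20, 24, 23, 22, 7, 0, 8, 26, 12, 10, 1, 3, 19, 9, 18, 17, 16]
rank  pair      lcp
   1  s[27:],s[13:]  1  'a'
   2  s[13:],s[5:]  2  'aa'
   3  s[5:],s[14:]  2  'aa'
   4  s[14:],s[21:]  1  'a'
   5  s[21:],s[6:]  3  'abb'
   6  s[6:],s[25:]  1  'a'
   7  s[25:],s[11:]  3  'aca'
   8  s[11:],s[2:]  2  'ac'
   9  s[2:],s[15:]  2  'ac'
  10  s[15:],s[4:]  0  ''
  11  s[4:],s[20:]  2  'ba'
  12  s[20:],s[24:]  2  'ba'
  13  s[24:],s[23:]  1  'b'
  14  s[23:],s[22:]  2  'bb'
  15  s[22:],s[7:]  2  'bb'
  16  s[7:],s[0:]  1  'b'
  17  s[0:],s[8:]  2  'bc'
  18  s[8:],s[26:]  0  ''
  19  s[26:],s[12:]  2  'ca'
  20  s[12:],s[10:]  2  'ca'
  21  s[10:],s[1:]  3  'cac'
  22  s[1:],s[3:]  1  'c'
  23  s[3:],s[19:]  3  'cba'
  24  s[19:],s[9:]  1  'c'
  25  s[9:],s[18:]  2  'cc'
  26  s[18:],s[17:]  2  'cc'
  27  s[17:],s[16:]  3  'ccc'

n(n+1)/2 = 28·29/2 = 406
Σ LCP = 0 + 1 + 2 + 2 + 1 + 3 + 1 + 3 + 2 + 2 + 0 + 2 + 2 + 1 + 2 + 2 + 1 + 2 + 0 + 2 + 2 + 3 + 1 + 3 + 1 + 2 + 2 + 3 = 48
distinct = 406 − 48 = 358

358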